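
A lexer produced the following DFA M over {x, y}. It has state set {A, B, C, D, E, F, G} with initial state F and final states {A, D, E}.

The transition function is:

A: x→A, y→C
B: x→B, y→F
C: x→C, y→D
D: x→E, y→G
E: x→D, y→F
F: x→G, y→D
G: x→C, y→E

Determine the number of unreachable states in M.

No path from F leads to A, B; the other 5 states are all reachable.

2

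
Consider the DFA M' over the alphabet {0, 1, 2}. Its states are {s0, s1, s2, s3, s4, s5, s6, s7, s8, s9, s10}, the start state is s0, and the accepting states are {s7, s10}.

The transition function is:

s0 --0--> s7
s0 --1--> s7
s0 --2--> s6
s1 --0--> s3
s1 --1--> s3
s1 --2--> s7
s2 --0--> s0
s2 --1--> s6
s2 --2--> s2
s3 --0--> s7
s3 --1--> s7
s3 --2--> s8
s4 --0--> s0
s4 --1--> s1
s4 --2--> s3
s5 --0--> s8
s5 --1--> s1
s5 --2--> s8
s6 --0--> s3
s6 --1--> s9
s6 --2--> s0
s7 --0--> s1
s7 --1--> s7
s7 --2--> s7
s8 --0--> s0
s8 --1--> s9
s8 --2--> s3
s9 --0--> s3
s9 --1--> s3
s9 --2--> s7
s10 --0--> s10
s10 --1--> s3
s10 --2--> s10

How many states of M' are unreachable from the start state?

Starting at s0 and following transitions, the reachable set is {s0, s1, s3, s6, s7, s8, s9}. That leaves s2, s4, s5, s10 unreachable — 4 in total.

4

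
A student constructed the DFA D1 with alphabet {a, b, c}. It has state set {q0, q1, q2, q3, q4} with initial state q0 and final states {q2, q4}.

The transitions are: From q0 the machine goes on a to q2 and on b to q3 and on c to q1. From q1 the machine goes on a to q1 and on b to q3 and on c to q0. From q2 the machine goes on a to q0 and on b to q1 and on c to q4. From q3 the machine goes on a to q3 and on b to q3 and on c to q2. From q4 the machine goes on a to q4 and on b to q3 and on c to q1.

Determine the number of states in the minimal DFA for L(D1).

Start with accepting vs non-accepting: {q2,q4} | {q0,q1,q3}.
Split {q2,q4} by δ(·,a) → {q2} and {q4}.
Split {q0,q1,q3} by δ(·,a) → {q1,q3} and {q0}.
Refine {q1,q3} on symbol c: members go to different blocks, giving {q1} and {q3}.
No further refinement is possible. Final partition (5 blocks): {q2} | {q1} | {q4} | {q0} | {q3}.

5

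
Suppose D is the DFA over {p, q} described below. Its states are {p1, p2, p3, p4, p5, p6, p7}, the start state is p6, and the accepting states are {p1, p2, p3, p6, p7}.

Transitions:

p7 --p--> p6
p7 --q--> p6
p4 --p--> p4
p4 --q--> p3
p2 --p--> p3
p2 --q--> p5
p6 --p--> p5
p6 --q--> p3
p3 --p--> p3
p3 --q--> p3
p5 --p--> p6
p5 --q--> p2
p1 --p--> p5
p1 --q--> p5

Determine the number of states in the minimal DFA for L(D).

4

States {p1,p4,p7} cannot be reached from the start state, so discard them.
P0 = {p2,p3,p6} | {p5}.
Split {p2,p3,p6} by δ(·,p) → {p2,p3} and {p6}.
Split {p2,p3} by δ(·,q) → {p2} and {p3}.
The partition is now stable with 4 blocks: {p2} | {p5} | {p6} | {p3}.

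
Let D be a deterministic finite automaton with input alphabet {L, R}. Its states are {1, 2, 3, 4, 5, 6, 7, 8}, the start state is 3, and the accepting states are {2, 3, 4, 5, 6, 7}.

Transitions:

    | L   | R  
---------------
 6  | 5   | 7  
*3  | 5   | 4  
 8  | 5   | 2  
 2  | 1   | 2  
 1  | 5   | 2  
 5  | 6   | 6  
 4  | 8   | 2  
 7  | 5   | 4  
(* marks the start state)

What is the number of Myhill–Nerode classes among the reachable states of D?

5

All states are reachable from the start state.
Initial partition by acceptance: {2,3,4,5,6,7} | {1,8}.
Split {2,3,4,5,6,7} by δ(·,L) → {3,5,6,7} and {2,4}.
Split {3,5,6,7} by δ(·,R) → {3,7} and {5,6}.
On input R, block {5,6} splits into {5} and {6}.
Stable partition: {3,7} | {1,8} | {2,4} | {5} | {6} — 5 equivalence classes.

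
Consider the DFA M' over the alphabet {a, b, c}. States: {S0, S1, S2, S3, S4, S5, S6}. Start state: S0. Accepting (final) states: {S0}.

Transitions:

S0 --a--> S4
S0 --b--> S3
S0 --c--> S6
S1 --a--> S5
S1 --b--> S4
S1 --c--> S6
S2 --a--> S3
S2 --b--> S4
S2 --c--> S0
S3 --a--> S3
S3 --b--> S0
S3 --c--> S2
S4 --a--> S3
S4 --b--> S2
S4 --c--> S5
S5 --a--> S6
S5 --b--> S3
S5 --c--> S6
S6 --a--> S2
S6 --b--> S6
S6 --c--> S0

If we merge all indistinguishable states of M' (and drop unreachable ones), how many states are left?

Reachable states from the start: {S0,S2,S3,S4,S5,S6}. Unreachable: {S1} — drop them.
Start with accepting vs non-accepting: {S0} | {S2,S3,S4,S5,S6}.
On input b, block {S2,S3,S4,S5,S6} splits into {S2,S4,S5,S6} and {S3}.
Split {S2,S4,S5,S6} by δ(·,a) → {S2,S4} and {S5,S6}.
Refine {S2,S4} on symbol c: members go to different blocks, giving {S2} and {S4}.
On input a, block {S5,S6} splits into {S5} and {S6}.
The partition is now stable with 6 blocks: {S0} | {S2} | {S3} | {S5} | {S4} | {S6}.

6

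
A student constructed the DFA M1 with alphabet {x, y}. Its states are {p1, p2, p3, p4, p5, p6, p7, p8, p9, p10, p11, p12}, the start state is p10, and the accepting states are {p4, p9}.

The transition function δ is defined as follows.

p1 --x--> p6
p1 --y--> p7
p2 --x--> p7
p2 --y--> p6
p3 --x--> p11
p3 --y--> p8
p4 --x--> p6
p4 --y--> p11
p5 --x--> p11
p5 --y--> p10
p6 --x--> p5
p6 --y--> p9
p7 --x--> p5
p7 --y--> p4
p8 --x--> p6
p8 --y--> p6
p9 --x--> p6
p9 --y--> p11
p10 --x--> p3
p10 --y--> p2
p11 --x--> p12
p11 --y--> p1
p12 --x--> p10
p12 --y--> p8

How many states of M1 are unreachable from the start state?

Exploring from p10, all states are eventually visited, so none are unreachable.

0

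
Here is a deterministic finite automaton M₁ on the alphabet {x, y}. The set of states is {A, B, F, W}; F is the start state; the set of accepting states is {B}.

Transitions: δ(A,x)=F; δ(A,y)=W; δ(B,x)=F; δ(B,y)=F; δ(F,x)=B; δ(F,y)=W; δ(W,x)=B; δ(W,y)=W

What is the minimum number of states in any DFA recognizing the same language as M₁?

Reachable states from the start: {B,F,W}. Unreachable: {A} — drop them.
Start with accepting vs non-accepting: {B} | {F,W}.
The partition is now stable with 2 blocks: {B} | {F,W}.

2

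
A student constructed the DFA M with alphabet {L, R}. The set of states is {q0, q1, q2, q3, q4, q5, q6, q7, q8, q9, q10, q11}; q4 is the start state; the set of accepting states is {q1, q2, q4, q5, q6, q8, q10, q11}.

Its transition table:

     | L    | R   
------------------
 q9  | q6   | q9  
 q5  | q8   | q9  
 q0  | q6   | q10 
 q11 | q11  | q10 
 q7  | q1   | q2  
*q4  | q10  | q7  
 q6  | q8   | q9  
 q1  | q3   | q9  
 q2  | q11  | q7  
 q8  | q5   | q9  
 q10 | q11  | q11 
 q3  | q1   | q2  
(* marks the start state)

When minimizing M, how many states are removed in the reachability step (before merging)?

1

BFS from q4 reaches {q1, q2, q3, q4, q5, q6, q7, q8, q9, q10, q11}; the 1 state(s) q0 are never visited.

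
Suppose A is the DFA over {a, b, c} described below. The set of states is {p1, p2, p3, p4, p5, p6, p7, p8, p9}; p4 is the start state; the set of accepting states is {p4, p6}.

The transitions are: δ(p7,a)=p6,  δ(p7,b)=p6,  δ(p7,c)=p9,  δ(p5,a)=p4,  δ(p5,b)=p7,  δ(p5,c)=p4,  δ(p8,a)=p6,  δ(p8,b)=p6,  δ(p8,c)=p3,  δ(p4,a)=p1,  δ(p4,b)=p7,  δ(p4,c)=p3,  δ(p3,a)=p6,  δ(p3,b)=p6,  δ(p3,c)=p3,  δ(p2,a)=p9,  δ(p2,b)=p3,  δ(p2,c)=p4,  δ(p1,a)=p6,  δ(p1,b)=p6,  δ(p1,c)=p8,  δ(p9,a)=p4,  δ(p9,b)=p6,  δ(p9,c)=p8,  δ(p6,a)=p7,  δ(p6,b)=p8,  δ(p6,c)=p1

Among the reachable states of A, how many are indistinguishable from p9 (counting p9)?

First remove the unreachable states {p2,p5}; 7 states remain.
Initial partition by acceptance: {p4,p6} | {p1,p3,p7,p8,p9}.
No further refinement is possible. Final partition (2 blocks): {p4,p6} | {p1,p3,p7,p8,p9}.
State p9 belongs to the block {p1,p3,p7,p8,p9}, which has 5 states.

5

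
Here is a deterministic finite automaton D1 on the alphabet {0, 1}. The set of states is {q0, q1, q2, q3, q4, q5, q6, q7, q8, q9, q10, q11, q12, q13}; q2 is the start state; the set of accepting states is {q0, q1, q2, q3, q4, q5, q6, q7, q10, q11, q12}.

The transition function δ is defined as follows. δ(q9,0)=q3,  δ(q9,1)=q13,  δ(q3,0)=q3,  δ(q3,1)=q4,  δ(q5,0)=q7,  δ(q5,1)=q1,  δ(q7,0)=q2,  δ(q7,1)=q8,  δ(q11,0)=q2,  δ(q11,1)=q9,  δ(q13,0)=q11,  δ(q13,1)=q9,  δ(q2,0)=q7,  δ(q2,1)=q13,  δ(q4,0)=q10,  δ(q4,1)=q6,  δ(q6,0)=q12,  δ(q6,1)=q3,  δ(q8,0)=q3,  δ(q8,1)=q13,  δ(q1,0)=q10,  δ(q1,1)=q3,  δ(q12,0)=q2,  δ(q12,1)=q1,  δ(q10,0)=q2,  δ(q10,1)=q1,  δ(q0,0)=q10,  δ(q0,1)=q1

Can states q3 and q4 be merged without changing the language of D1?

States {q0,q5} cannot be reached from the start state, so discard them.
Start with accepting vs non-accepting: {q1,q2,q3,q4,q6,q7,q10,q11,q12} | {q8,q9,q13}.
On input 1, block {q1,q2,q3,q4,q6,q7,q10,q11,q12} splits into {q1,q3,q4,q6,q10,q12} and {q2,q7,q11}.
Refine {q1,q3,q4,q6,q10,q12} on symbol 0: members go to different blocks, giving {q1,q3,q4,q6} and {q10,q12}.
Split {q1,q3,q4,q6} by δ(·,0) → {q1,q4,q6} and {q3}.
Split {q1,q4,q6} by δ(·,1) → {q1,q6} and {q4}.
Split {q8,q9,q13} by δ(·,0) → {q8,q9} and {q13}.
Refine {q2,q7,q11} on symbol 1: members go to different blocks, giving {q7,q11} and {q2}.
The partition is now stable with 8 blocks: {q1,q6} | {q8,q9} | {q7,q11} | {q10,q12} | {q3} | {q4} | {q13} | {q2}.
q3 and q4 end up in different blocks, so they are distinguishable. For instance, the string '001' is accepted from only q3.

No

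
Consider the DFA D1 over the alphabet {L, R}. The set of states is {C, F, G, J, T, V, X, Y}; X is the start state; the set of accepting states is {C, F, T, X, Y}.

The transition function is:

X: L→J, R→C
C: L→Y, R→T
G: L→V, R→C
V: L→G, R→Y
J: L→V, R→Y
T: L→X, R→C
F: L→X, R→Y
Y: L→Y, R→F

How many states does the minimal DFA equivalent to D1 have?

4

Every state is reachable, so we keep all 8.
P0 = {C,F,T,X,Y} | {G,J,V}.
Refine {C,F,T,X,Y} on symbol L: members go to different blocks, giving {C,F,T,Y} and {X}.
Refine {C,F,T,Y} on symbol L: members go to different blocks, giving {C,Y} and {F,T}.
The partition is now stable with 4 blocks: {C,Y} | {G,J,V} | {X} | {F,T}.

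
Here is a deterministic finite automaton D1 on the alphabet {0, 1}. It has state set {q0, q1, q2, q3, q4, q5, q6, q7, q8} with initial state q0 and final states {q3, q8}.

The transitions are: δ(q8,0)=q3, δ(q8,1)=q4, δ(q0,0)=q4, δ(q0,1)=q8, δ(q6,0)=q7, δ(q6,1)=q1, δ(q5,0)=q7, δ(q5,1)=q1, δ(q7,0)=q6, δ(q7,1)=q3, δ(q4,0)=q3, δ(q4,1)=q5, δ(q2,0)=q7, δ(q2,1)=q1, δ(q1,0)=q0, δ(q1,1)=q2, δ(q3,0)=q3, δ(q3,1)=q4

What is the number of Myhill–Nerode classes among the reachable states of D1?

Start with accepting vs non-accepting: {q3,q8} | {q0,q1,q2,q4,q5,q6,q7}.
Refine {q0,q1,q2,q4,q5,q6,q7} on symbol 0: members go to different blocks, giving {q0,q1,q2,q5,q6,q7} and {q4}.
Split {q0,q1,q2,q5,q6,q7} by δ(·,0) → {q1,q2,q5,q6,q7} and {q0}.
On input 0, block {q1,q2,q5,q6,q7} splits into {q2,q5,q6,q7} and {q1}.
Split {q2,q5,q6,q7} by δ(·,1) → {q2,q5,q6} and {q7}.
Stable partition: {q3,q8} | {q2,q5,q6} | {q4} | {q0} | {q1} | {q7} — 6 equivalence classes.

6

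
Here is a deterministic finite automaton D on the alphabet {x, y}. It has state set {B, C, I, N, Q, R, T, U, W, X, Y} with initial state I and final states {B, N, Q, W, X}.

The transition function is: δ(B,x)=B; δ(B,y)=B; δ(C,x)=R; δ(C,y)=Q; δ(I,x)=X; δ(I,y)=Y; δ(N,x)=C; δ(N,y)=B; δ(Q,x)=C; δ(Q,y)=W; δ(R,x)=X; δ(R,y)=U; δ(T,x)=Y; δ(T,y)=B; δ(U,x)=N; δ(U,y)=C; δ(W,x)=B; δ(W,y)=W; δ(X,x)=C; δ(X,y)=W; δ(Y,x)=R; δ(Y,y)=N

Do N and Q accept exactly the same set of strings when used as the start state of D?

States {T} cannot be reached from the start state, so discard them.
Start with accepting vs non-accepting: {B,N,Q,W,X} | {C,I,R,U,Y}.
Refine {B,N,Q,W,X} on symbol x: members go to different blocks, giving {N,Q,X} and {B,W}.
Split {C,I,R,U,Y} by δ(·,x) → {I,R,U} and {C,Y}.
Split {I,R,U} by δ(·,y) → {I,U} and {R}.
Stable partition: {N,Q,X} | {I,U} | {B,W} | {C,Y} | {R} — 5 equivalence classes.
N and Q lie in the same block of the stable partition, so they are equivalent — no string distinguishes them.

Yes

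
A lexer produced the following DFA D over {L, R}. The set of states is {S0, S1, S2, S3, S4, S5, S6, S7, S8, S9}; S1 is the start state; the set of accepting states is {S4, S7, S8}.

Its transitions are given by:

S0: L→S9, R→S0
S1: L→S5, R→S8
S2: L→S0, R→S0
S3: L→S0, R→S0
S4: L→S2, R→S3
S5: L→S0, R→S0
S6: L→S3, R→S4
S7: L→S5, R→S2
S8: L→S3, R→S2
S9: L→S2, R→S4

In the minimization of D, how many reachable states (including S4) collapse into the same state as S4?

Reachable states from the start: {S0,S1,S2,S3,S4,S5,S8,S9}. Unreachable: {S6,S7} — drop them.
P0 = {S4,S8} | {S0,S1,S2,S3,S5,S9}.
Split {S0,S1,S2,S3,S5,S9} by δ(·,R) → {S0,S2,S3,S5} and {S1,S9}.
On input L, block {S0,S2,S3,S5} splits into {S2,S3,S5} and {S0}.
No further refinement is possible. Final partition (4 blocks): {S4,S8} | {S2,S3,S5} | {S1,S9} | {S0}.
The equivalence class containing S4 is {S4,S8}, of size 2.

2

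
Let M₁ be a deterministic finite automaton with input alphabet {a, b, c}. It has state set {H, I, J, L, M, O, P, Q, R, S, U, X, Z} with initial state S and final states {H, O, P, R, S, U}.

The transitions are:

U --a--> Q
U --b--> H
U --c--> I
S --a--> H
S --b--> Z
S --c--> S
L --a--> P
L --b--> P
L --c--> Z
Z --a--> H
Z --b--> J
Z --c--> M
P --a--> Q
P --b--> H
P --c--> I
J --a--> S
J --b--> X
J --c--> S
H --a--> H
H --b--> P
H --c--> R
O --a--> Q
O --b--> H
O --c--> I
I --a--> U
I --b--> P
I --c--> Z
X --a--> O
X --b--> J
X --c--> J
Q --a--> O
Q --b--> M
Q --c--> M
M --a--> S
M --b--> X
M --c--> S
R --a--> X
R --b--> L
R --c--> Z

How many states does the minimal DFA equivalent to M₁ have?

Initial partition by acceptance: {H,O,P,R,S,U} | {I,J,L,M,Q,X,Z}.
Split {H,O,P,R,S,U} by δ(·,a) → {O,P,R,U} and {H,S}.
Split {O,P,R,U} by δ(·,b) → {O,P,U} and {R}.
On input a, block {I,J,L,M,Q,X,Z} splits into {I,L,Q,X} and {J,M,Z}.
Split {I,L,Q,X} by δ(·,b) → {Q,X} and {I,L}.
Refine {H,S} on symbol b: members go to different blocks, giving {H} and {S}.
On input a, block {J,M,Z} splits into {J,M} and {Z}.
No further refinement is possible. Final partition (8 blocks): {O,P,U} | {Q,X} | {H} | {R} | {J,M} | {I,L} | {S} | {Z}.

8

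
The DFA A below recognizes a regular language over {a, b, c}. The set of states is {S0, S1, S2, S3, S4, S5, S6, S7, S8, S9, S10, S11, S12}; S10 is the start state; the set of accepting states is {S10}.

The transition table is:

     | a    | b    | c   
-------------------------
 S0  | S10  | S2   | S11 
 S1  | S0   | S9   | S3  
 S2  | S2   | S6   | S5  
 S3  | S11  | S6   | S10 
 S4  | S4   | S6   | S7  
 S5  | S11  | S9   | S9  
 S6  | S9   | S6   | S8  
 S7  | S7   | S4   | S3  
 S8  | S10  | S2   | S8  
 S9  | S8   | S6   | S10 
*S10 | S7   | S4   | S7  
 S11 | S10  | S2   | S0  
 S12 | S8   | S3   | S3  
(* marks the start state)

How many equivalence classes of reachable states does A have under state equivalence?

Reachable states from the start: {S0,S2,S3,S4,S5,S6,S7,S8,S9,S10,S11}. Unreachable: {S1,S12} — drop them.
P0 = {S10} | {S0,S2,S3,S4,S5,S6,S7,S8,S9,S11}.
On input a, block {S0,S2,S3,S4,S5,S6,S7,S8,S9,S11} splits into {S2,S3,S4,S5,S6,S7,S9} and {S0,S8,S11}.
Split {S2,S3,S4,S5,S6,S7,S9} by δ(·,a) → {S2,S4,S6,S7} and {S3,S5,S9}.
On input a, block {S2,S4,S6,S7} splits into {S2,S4,S7} and {S6}.
On input b, block {S2,S4,S7} splits into {S2,S4} and {S7}.
Refine {S2,S4} on symbol c: members go to different blocks, giving {S2} and {S4}.
On input b, block {S3,S5,S9} splits into {S3,S9} and {S5}.
The partition is now stable with 8 blocks: {S10} | {S2} | {S0,S8,S11} | {S3,S9} | {S6} | {S7} | {S4} | {S5}.

8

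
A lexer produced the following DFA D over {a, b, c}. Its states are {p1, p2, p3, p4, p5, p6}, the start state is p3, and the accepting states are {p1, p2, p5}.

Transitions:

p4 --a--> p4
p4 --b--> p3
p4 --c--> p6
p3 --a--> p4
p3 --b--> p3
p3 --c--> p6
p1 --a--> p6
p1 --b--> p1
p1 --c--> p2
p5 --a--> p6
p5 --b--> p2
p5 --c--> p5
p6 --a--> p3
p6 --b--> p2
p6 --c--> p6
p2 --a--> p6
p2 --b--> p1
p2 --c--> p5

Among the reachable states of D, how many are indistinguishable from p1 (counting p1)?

3

Every state is reachable, so we keep all 6.
P0 = {p1,p2,p5} | {p3,p4,p6}.
Refine {p3,p4,p6} on symbol b: members go to different blocks, giving {p3,p4} and {p6}.
Stable partition: {p1,p2,p5} | {p3,p4} | {p6} — 3 equivalence classes.
State p1 belongs to the block {p1,p2,p5}, which has 3 states.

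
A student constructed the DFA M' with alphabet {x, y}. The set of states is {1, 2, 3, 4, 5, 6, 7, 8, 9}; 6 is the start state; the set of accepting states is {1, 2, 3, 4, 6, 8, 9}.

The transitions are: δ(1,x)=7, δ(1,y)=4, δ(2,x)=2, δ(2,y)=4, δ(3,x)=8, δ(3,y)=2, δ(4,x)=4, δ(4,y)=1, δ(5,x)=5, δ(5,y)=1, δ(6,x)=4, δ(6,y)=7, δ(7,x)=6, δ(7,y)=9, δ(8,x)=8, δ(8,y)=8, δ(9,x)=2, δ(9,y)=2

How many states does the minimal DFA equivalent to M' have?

6

States {3,5,8} cannot be reached from the start state, so discard them.
P0 = {1,2,4,6,9} | {7}.
Split {1,2,4,6,9} by δ(·,x) → {2,4,6,9} and {1}.
Refine {2,4,6,9} on symbol y: members go to different blocks, giving {2,9} and {4} and {6}.
Refine {2,9} on symbol y: members go to different blocks, giving {2} and {9}.
No further refinement is possible. Final partition (6 blocks): {2} | {7} | {1} | {4} | {6} | {9}.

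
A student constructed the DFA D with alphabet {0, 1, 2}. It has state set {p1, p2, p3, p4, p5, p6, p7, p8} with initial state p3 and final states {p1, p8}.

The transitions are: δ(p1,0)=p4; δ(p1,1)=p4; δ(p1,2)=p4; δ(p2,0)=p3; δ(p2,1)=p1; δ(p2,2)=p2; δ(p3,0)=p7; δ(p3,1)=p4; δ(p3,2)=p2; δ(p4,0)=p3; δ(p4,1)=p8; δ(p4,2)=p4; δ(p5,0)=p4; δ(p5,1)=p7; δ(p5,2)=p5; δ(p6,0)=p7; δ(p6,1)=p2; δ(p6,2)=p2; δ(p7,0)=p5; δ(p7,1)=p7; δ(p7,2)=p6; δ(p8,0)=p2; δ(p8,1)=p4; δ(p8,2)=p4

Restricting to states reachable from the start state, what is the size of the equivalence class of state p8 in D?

Every state is reachable, so we keep all 8.
P0 = {p1,p8} | {p2,p3,p4,p5,p6,p7}.
Refine {p2,p3,p4,p5,p6,p7} on symbol 1: members go to different blocks, giving {p3,p5,p6,p7} and {p2,p4}.
On input 0, block {p3,p5,p6,p7} splits into {p3,p6,p7} and {p5}.
Refine {p3,p6,p7} on symbol 0: members go to different blocks, giving {p3,p6} and {p7}.
The partition is now stable with 5 blocks: {p1,p8} | {p3,p6} | {p2,p4} | {p5} | {p7}.
The equivalence class containing p8 is {p1,p8}, of size 2.

2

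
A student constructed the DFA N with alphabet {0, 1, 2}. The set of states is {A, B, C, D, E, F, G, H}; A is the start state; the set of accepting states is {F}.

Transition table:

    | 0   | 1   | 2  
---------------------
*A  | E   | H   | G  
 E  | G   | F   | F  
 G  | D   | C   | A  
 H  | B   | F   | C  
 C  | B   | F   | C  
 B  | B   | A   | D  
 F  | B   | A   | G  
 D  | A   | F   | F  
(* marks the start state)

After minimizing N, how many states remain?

P0 = {F} | {A,B,C,D,E,G,H}.
Split {A,B,C,D,E,G,H} by δ(·,1) → {C,D,E,H} and {A,B,G}.
Split {C,D,E,H} by δ(·,2) → {C,H} and {D,E}.
Split {A,B,G} by δ(·,0) → {A,G} and {B}.
No further refinement is possible. Final partition (5 blocks): {F} | {C,H} | {A,G} | {D,E} | {B}.

5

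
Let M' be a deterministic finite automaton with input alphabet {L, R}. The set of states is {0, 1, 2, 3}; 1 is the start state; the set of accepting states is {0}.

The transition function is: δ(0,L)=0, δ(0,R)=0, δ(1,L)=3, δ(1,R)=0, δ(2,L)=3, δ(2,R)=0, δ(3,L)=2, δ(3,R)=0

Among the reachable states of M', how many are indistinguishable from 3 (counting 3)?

3

Every state is reachable, so we keep all 4.
Start with accepting vs non-accepting: {0} | {1,2,3}.
The partition is now stable with 2 blocks: {0} | {1,2,3}.
The equivalence class containing 3 is {1,2,3}, of size 3.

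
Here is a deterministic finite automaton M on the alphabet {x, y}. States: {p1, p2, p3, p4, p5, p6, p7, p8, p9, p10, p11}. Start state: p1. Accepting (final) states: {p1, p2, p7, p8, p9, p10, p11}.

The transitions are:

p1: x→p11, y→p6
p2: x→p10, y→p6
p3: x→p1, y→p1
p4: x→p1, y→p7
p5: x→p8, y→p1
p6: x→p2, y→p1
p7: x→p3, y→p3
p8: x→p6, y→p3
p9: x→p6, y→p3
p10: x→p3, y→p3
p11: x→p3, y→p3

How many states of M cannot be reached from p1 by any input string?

Starting at p1 and following transitions, the reachable set is {p1, p2, p3, p6, p10, p11}. That leaves p4, p5, p7, p8, p9 unreachable — 5 in total.

5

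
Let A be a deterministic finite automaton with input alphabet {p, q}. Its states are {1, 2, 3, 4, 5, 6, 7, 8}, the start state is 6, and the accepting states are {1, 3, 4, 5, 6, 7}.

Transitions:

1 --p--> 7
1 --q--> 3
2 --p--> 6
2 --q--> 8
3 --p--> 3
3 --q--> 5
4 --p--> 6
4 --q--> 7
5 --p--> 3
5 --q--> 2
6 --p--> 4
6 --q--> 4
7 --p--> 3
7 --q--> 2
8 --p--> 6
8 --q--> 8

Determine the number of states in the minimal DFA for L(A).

First remove the unreachable states {1}; 7 states remain.
P0 = {3,4,5,6,7} | {2,8}.
On input q, block {3,4,5,6,7} splits into {3,4,6} and {5,7}.
On input q, block {3,4,6} splits into {3,4} and {6}.
Split {3,4} by δ(·,p) → {3} and {4}.
The partition is now stable with 5 blocks: {3} | {2,8} | {5,7} | {6} | {4}.

5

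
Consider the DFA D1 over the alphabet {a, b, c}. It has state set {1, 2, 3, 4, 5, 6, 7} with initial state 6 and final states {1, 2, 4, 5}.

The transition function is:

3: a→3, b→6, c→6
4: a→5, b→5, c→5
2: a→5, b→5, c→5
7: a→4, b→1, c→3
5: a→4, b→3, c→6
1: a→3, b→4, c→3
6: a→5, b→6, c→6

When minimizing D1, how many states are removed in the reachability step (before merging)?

3

BFS from 6 reaches {3, 4, 5, 6}; the 3 state(s) 1, 2, 7 are never visited.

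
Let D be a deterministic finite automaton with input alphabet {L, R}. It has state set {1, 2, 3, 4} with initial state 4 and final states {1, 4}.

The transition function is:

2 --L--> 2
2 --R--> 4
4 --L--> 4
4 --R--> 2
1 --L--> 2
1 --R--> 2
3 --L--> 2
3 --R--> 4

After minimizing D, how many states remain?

Reachable states from the start: {2,4}. Unreachable: {1,3} — drop them.
Initial partition by acceptance: {4} | {2}.
No further refinement is possible. Final partition (2 blocks): {4} | {2}.

2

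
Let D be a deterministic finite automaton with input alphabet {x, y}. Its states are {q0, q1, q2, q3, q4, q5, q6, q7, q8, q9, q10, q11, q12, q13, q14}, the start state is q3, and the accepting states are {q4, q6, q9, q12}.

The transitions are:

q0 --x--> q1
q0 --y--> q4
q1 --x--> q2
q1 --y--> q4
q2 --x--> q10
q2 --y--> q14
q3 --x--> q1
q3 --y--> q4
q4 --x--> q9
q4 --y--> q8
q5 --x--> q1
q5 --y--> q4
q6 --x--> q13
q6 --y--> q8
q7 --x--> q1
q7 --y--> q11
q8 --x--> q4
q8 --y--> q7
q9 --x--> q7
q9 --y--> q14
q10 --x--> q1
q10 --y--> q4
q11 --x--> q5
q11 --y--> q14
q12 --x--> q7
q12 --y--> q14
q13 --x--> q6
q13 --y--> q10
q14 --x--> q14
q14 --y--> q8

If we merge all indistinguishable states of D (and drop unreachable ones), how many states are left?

First remove the unreachable states {q0,q6,q12,q13}; 11 states remain.
Start with accepting vs non-accepting: {q4,q9} | {q1,q2,q3,q5,q7,q8,q10,q11,q14}.
On input x, block {q4,q9} splits into {q4} and {q9}.
On input x, block {q1,q2,q3,q5,q7,q8,q10,q11,q14} splits into {q1,q2,q3,q5,q7,q10,q11,q14} and {q8}.
On input y, block {q1,q2,q3,q5,q7,q10,q11,q14} splits into {q1,q3,q5,q10} and {q2,q7,q11} and {q14}.
On input x, block {q1,q3,q5,q10} splits into {q3,q5,q10} and {q1}.
Refine {q2,q7,q11} on symbol x: members go to different blocks, giving {q2,q11} and {q7}.
No further refinement is possible. Final partition (8 blocks): {q4} | {q3,q5,q10} | {q9} | {q8} | {q2,q11} | {q14} | {q1} | {q7}.

8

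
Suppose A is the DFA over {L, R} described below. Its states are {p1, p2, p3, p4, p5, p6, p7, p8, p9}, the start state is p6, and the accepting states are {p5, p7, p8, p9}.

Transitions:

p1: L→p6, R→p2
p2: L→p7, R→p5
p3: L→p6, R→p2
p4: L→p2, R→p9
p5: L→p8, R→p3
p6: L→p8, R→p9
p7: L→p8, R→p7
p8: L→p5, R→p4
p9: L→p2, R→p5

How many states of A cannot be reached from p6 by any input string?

No path from p6 leads to p1; the other 8 states are all reachable.

1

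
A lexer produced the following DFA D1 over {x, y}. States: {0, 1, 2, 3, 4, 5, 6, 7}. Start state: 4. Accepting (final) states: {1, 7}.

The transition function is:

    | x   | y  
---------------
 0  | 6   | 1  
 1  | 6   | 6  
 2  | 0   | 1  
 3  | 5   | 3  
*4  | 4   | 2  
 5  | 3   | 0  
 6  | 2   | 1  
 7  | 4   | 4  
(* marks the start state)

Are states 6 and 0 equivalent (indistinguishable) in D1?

Yes

States {3,5,7} cannot be reached from the start state, so discard them.
Start with accepting vs non-accepting: {1} | {0,2,4,6}.
Refine {0,2,4,6} on symbol y: members go to different blocks, giving {0,2,6} and {4}.
The partition is now stable with 3 blocks: {1} | {0,2,6} | {4}.
6 and 0 lie in the same block of the stable partition, so they are equivalent — no string distinguishes them.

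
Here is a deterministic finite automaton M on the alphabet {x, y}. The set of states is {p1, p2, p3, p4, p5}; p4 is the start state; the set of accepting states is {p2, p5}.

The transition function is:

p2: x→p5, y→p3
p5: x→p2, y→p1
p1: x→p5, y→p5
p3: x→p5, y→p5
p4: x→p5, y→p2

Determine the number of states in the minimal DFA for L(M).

Every state is reachable, so we keep all 5.
P0 = {p2,p5} | {p1,p3,p4}.
Stable partition: {p2,p5} | {p1,p3,p4} — 2 equivalence classes.

2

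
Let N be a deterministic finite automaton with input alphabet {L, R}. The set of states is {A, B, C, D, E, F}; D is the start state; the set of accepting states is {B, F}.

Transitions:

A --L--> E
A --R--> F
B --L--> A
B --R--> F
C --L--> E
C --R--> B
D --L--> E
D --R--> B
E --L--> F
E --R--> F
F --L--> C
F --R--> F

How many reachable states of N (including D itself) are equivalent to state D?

P0 = {B,F} | {A,C,D,E}.
On input L, block {A,C,D,E} splits into {A,C,D} and {E}.
The partition is now stable with 3 blocks: {B,F} | {A,C,D} | {E}.
The equivalence class containing D is {A,C,D}, of size 3.

3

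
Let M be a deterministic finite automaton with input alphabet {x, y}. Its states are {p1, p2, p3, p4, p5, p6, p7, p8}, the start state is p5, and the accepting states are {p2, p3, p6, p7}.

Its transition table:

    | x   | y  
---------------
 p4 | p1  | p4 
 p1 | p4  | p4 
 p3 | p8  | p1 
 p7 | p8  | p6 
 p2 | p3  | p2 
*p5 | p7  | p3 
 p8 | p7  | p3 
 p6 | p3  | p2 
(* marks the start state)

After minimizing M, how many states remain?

Every state is reachable, so we keep all 8.
Initial partition by acceptance: {p2,p3,p6,p7} | {p1,p4,p5,p8}.
Refine {p2,p3,p6,p7} on symbol x: members go to different blocks, giving {p2,p6} and {p3,p7}.
On input x, block {p1,p4,p5,p8} splits into {p1,p4} and {p5,p8}.
Refine {p3,p7} on symbol y: members go to different blocks, giving {p3} and {p7}.
No further refinement is possible. Final partition (5 blocks): {p2,p6} | {p1,p4} | {p3} | {p5,p8} | {p7}.

5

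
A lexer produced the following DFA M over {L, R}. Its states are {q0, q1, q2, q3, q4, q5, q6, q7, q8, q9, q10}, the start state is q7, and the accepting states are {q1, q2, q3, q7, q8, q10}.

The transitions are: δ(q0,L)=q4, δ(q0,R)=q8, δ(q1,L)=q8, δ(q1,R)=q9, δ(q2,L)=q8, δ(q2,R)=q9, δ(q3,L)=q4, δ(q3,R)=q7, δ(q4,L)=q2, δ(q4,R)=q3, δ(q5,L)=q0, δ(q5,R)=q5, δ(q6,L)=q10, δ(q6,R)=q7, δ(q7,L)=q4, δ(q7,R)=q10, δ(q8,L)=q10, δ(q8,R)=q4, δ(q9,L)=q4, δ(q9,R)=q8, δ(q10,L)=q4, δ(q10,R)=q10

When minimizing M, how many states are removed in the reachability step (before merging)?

4

No path from q7 leads to q0, q1, q5, q6; the other 7 states are all reachable.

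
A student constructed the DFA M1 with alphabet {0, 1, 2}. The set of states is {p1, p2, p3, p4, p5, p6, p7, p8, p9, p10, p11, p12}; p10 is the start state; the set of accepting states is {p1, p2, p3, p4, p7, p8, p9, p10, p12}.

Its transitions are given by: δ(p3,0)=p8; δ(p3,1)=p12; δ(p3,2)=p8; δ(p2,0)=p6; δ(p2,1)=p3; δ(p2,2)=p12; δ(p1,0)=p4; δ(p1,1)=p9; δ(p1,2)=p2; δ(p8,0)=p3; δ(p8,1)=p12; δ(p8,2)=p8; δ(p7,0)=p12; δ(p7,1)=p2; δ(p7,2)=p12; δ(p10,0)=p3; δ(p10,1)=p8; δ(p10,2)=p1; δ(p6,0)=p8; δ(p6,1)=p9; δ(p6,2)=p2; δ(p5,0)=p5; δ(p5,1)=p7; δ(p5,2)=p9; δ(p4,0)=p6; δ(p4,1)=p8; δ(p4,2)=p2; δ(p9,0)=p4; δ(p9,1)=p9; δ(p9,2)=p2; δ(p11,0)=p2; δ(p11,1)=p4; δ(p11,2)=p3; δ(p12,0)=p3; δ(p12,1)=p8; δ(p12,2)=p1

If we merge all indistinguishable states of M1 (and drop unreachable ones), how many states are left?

6

First remove the unreachable states {p5,p7,p11}; 9 states remain.
Initial partition by acceptance: {p1,p2,p3,p4,p8,p9,p10,p12} | {p6}.
Refine {p1,p2,p3,p4,p8,p9,p10,p12} on symbol 0: members go to different blocks, giving {p1,p3,p8,p9,p10,p12} and {p2,p4}.
Split {p1,p3,p8,p9,p10,p12} by δ(·,0) → {p3,p8,p10,p12} and {p1,p9}.
Refine {p3,p8,p10,p12} on symbol 2: members go to different blocks, giving {p3,p8} and {p10,p12}.
Split {p2,p4} by δ(·,2) → {p2} and {p4}.
No further refinement is possible. Final partition (6 blocks): {p3,p8} | {p6} | {p2} | {p1,p9} | {p10,p12} | {p4}.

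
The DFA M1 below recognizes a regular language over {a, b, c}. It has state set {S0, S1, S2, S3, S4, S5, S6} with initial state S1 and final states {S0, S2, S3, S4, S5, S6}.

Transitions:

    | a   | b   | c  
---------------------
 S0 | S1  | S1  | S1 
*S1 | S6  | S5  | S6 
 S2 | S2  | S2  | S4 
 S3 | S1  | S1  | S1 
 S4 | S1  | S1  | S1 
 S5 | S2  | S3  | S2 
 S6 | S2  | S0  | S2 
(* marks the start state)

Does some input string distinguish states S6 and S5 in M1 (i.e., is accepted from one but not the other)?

Start with accepting vs non-accepting: {S0,S2,S3,S4,S5,S6} | {S1}.
Refine {S0,S2,S3,S4,S5,S6} on symbol a: members go to different blocks, giving {S0,S3,S4} and {S2,S5,S6}.
On input b, block {S2,S5,S6} splits into {S5,S6} and {S2}.
Stable partition: {S0,S3,S4} | {S1} | {S5,S6} | {S2} — 4 equivalence classes.
S6 and S5 lie in the same block of the stable partition, so they are equivalent — no string distinguishes them.

No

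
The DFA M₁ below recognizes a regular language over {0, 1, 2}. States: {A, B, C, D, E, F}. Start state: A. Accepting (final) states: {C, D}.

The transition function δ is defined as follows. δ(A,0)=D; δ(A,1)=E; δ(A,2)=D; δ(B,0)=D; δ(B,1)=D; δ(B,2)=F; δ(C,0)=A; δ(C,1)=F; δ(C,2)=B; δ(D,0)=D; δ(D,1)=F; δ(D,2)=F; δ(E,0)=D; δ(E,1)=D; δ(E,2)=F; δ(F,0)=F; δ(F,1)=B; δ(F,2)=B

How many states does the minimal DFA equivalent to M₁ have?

States {C} cannot be reached from the start state, so discard them.
Initial partition by acceptance: {D} | {A,B,E,F}.
On input 0, block {A,B,E,F} splits into {A,B,E} and {F}.
On input 1, block {A,B,E} splits into {B,E} and {A}.
No further refinement is possible. Final partition (4 blocks): {D} | {B,E} | {F} | {A}.

4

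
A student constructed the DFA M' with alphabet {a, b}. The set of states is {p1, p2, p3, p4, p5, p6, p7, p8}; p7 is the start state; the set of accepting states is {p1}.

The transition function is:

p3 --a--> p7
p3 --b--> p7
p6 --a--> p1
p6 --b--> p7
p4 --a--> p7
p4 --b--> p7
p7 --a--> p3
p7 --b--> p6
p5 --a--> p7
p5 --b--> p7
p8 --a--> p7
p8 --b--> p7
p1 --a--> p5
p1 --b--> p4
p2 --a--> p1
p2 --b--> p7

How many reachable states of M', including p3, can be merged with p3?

Reachable states from the start: {p1,p3,p4,p5,p6,p7}. Unreachable: {p2,p8} — drop them.
P0 = {p1} | {p3,p4,p5,p6,p7}.
Split {p3,p4,p5,p6,p7} by δ(·,a) → {p3,p4,p5,p7} and {p6}.
Split {p3,p4,p5,p7} by δ(·,b) → {p3,p4,p5} and {p7}.
No further refinement is possible. Final partition (4 blocks): {p1} | {p3,p4,p5} | {p6} | {p7}.
State p3 belongs to the block {p3,p4,p5}, which has 3 states.

3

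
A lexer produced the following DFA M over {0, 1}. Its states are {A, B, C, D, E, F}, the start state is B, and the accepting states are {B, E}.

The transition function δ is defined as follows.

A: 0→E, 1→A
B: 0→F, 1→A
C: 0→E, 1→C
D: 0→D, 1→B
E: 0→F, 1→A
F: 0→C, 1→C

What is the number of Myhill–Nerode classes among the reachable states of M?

First remove the unreachable states {D}; 5 states remain.
Start with accepting vs non-accepting: {B,E} | {A,C,F}.
Split {A,C,F} by δ(·,0) → {A,C} and {F}.
Stable partition: {B,E} | {A,C} | {F} — 3 equivalence classes.

3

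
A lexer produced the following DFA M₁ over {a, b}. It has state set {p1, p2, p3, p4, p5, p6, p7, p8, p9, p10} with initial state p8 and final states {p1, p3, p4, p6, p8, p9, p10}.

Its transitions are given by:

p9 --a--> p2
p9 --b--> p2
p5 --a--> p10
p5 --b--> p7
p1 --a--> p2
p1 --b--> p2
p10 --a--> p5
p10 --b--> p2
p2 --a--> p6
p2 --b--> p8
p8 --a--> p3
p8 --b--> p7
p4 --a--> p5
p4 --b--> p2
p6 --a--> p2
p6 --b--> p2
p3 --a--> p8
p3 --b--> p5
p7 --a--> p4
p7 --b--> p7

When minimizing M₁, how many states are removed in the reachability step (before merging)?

2

Starting at p8 and following transitions, the reachable set is {p2, p3, p4, p5, p6, p7, p8, p10}. That leaves p1, p9 unreachable — 2 in total.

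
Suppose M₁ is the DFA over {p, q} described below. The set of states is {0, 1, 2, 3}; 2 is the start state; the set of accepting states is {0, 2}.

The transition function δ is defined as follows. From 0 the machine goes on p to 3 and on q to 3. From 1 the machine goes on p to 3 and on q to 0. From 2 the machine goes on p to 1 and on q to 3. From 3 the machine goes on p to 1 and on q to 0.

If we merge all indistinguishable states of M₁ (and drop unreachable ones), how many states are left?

2

Start with accepting vs non-accepting: {0,2} | {1,3}.
No further refinement is possible. Final partition (2 blocks): {0,2} | {1,3}.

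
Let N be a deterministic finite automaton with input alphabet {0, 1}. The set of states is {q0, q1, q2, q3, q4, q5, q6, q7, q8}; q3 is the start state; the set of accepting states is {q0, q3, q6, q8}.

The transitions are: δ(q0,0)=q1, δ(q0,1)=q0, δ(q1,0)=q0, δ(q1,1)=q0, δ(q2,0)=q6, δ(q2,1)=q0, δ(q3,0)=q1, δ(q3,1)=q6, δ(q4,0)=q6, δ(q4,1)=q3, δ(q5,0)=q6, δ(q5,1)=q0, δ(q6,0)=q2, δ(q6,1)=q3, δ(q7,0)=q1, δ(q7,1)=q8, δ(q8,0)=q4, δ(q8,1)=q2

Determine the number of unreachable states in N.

4

BFS from q3 reaches {q0, q1, q2, q3, q6}; the 4 state(s) q4, q5, q7, q8 are never visited.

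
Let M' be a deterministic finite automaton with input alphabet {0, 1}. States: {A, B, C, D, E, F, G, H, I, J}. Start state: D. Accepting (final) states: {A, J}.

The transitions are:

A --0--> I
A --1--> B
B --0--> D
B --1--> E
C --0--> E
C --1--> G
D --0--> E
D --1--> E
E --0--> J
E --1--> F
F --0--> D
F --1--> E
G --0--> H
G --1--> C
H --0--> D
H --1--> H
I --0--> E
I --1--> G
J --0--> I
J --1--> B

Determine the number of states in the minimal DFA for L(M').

7

States {A} cannot be reached from the start state, so discard them.
Start with accepting vs non-accepting: {J} | {B,C,D,E,F,G,H,I}.
Refine {B,C,D,E,F,G,H,I} on symbol 0: members go to different blocks, giving {B,C,D,F,G,H,I} and {E}.
On input 0, block {B,C,D,F,G,H,I} splits into {B,F,G,H} and {C,D,I}.
On input 0, block {B,F,G,H} splits into {B,F,H} and {G}.
Split {B,F,H} by δ(·,1) → {B,F} and {H}.
On input 1, block {C,D,I} splits into {C,I} and {D}.
The partition is now stable with 7 blocks: {J} | {B,F} | {E} | {C,I} | {G} | {H} | {D}.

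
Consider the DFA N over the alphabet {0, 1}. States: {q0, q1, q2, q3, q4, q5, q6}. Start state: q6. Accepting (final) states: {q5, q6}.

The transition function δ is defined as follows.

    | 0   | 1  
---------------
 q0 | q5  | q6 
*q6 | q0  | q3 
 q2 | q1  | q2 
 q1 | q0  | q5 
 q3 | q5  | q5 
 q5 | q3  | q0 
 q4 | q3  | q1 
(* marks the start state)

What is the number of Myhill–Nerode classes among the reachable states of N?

2

States {q1,q2,q4} cannot be reached from the start state, so discard them.
Initial partition by acceptance: {q5,q6} | {q0,q3}.
Stable partition: {q5,q6} | {q0,q3} — 2 equivalence classes.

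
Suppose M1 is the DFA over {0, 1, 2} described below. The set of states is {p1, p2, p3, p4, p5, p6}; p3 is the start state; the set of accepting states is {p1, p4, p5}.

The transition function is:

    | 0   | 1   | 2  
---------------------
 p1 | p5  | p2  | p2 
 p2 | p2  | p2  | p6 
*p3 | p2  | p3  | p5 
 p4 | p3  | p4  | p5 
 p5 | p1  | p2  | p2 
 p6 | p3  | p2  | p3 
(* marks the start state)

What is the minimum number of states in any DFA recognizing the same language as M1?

Reachable states from the start: {p1,p2,p3,p5,p6}. Unreachable: {p4} — drop them.
P0 = {p1,p5} | {p2,p3,p6}.
On input 2, block {p2,p3,p6} splits into {p2,p6} and {p3}.
Split {p2,p6} by δ(·,0) → {p2} and {p6}.
Stable partition: {p1,p5} | {p2} | {p3} | {p6} — 4 equivalence classes.

4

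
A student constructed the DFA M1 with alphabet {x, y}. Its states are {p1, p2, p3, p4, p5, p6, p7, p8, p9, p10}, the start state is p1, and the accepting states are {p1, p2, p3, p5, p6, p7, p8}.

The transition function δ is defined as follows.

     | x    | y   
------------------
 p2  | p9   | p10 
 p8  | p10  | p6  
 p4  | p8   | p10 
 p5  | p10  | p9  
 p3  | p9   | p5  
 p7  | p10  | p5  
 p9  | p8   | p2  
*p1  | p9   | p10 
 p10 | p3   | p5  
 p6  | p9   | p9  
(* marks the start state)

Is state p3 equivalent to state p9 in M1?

First remove the unreachable states {p4,p7}; 8 states remain.
Initial partition by acceptance: {p1,p2,p3,p5,p6,p8} | {p9,p10}.
Refine {p1,p2,p3,p5,p6,p8} on symbol y: members go to different blocks, giving {p1,p2,p5,p6} and {p3,p8}.
The partition is now stable with 3 blocks: {p1,p2,p5,p6} | {p9,p10} | {p3,p8}.
p3 and p9 end up in different blocks, so they are distinguishable. For instance, the string 'ε' is accepted from only p3.

No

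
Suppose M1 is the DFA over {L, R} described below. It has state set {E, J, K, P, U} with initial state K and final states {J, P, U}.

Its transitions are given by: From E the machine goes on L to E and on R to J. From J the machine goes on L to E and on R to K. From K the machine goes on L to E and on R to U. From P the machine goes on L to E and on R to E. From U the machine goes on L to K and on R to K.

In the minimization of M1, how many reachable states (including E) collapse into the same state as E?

2

First remove the unreachable states {P}; 4 states remain.
Initial partition by acceptance: {J,U} | {E,K}.
The partition is now stable with 2 blocks: {J,U} | {E,K}.
The equivalence class containing E is {E,K}, of size 2.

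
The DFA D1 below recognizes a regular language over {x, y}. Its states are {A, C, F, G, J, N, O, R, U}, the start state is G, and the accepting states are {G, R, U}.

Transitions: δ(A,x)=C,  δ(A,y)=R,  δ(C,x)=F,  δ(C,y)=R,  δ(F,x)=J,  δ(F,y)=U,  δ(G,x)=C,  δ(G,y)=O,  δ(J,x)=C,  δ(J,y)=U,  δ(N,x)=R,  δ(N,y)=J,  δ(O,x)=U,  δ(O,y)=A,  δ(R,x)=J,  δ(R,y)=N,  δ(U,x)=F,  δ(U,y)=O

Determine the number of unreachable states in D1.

0

Every one of the 9 states is reachable from G.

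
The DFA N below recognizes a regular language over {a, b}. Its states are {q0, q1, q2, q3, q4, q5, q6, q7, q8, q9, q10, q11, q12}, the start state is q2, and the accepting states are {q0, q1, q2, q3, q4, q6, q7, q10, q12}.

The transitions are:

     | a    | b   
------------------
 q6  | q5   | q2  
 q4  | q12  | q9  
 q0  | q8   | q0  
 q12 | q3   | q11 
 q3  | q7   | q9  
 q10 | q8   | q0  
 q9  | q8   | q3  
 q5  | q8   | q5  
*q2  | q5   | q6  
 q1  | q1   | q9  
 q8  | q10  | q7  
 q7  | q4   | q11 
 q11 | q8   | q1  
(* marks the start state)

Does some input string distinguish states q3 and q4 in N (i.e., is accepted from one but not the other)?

Initial partition by acceptance: {q0,q1,q2,q3,q4,q6,q7,q10,q12} | {q5,q8,q9,q11}.
On input a, block {q0,q1,q2,q3,q4,q6,q7,q10,q12} splits into {q1,q3,q4,q7,q12} and {q0,q2,q6,q10}.
Split {q5,q8,q9,q11} by δ(·,a) → {q5,q9,q11} and {q8}.
Refine {q5,q9,q11} on symbol b: members go to different blocks, giving {q9,q11} and {q5}.
On input a, block {q0,q2,q6,q10} splits into {q0,q10} and {q2,q6}.
Stable partition: {q1,q3,q4,q7,q12} | {q9,q11} | {q0,q10} | {q8} | {q5} | {q2,q6} — 6 equivalence classes.
q3 and q4 lie in the same block of the stable partition, so they are equivalent — no string distinguishes them.

No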